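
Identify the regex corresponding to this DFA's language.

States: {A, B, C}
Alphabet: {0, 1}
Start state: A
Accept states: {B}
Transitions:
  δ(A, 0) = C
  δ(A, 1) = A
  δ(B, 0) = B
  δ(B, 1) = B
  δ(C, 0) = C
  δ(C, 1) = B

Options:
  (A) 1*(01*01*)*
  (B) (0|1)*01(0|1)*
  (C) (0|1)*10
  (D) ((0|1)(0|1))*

Check each option against the DFA on short strings; one disagreement eliminates an option:
  (A) 1*(01*01*)*: on ε the DFA stays in A and rejects (A ∉ Accept), but the regex matches it → eliminate
  (B) (0|1)*01(0|1)*: agrees with the DFA on every string of length ≤ 6
  (C) (0|1)*10: on '01' the DFA goes A → C → B and accepts (B ∈ Accept), but the regex does not match it → eliminate
  (D) ((0|1)(0|1))*: on ε the DFA stays in A and rejects (A ∉ Accept), but the regex matches it → eliminate
Only (B) is consistent with the DFA.
(B) (0|1)*01(0|1)*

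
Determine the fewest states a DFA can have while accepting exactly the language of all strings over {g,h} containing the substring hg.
By Myhill–Nerode, count the distinguishable equivalence classes: 3 classes — one per longest suffix of the input that is a prefix of 'hg' (lengths 0 through 1), plus an absorbing 'already seen hg' class.
3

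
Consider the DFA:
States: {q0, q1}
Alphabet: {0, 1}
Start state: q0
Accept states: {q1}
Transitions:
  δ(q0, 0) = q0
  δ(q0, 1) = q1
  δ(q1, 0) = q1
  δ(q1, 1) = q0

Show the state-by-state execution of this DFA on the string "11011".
read '1': q0 → q1
  read '1': q1 → q0
  read '0': q0 → q0
  read '1': q0 → q1
  read '1': q1 → q0
q0 -> q1 -> q0 -> q0 -> q1 -> q0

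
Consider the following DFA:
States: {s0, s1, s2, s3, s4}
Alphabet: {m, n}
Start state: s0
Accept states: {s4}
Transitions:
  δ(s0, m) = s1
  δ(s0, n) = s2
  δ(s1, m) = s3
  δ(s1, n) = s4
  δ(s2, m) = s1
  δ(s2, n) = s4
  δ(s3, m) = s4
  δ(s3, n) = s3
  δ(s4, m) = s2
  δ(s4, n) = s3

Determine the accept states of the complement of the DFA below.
Complement accept states = All states \ Original accept states
= {s0, s1, s2, s3, s4} \ {s4}
{s0, s1, s2, s3}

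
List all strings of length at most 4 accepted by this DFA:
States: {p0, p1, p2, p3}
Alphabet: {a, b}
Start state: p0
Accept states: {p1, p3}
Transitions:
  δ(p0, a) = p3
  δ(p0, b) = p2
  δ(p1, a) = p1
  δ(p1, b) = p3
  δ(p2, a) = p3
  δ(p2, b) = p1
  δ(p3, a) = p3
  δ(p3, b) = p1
a, aa, ab, ba, bb, aaa, aab, aba, abb, baa, bab, bba, bbb, aaaa, aaab, aaba, aabb, abaa, abab, abba, abbb, baaa, baab, baba, babb, bbaa, bbab, bbba, bbbb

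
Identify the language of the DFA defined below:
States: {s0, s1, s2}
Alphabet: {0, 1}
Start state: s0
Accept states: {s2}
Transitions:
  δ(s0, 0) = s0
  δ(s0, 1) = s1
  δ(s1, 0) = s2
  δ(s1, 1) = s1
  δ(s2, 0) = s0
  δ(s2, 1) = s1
Testing a few strings:
  '0010' → accept
  '00' → reject
  '10' → accept
  '0' → reject
State roles: s0=no suffix match; s1=one trailing 1; s2=suffix is 10
All binary strings ending with 10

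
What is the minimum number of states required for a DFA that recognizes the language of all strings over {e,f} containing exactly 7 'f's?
By Myhill–Nerode, count the distinguishable equivalence classes: 9 classes — having seen 0, 1, …, 7, or >7 copies of 'f'; the count-7 class is the only accepting one and >7 is dead.
9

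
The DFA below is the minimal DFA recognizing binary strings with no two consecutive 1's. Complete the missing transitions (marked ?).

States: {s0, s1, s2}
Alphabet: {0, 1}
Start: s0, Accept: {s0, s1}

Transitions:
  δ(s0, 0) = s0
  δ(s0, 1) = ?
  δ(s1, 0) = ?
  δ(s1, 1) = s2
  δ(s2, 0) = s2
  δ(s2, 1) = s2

From the language and accept set, identify what each state tracks — s0: last symbol not 1 (ok); s1: last symbol 1 (ok); s2: saw 11 (dead).
Each missing δ(q, a) is the state matching the new tracked value after reading a.
δ(s0, 1) = s1; δ(s1, 0) = s0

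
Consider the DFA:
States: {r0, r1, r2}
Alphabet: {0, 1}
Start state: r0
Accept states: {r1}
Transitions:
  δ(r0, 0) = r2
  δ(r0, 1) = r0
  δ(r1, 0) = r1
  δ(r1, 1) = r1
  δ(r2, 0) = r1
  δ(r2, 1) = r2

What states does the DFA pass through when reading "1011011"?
read '1': r0 → r0
  read '0': r0 → r2
  read '1': r2 → r2
  read '1': r2 → r2
  read '0': r2 → r1
  read '1': r1 → r1
  read '1': r1 → r1
r0 -> r0 -> r2 -> r2 -> r2 -> r1 -> r1 -> r1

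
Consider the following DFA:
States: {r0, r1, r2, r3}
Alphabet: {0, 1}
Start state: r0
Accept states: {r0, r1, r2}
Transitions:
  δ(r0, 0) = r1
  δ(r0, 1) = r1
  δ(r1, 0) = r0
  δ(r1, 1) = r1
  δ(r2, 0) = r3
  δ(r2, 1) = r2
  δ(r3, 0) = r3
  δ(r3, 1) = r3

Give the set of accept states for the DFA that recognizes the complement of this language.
Complement accept states = All states \ Original accept states
= {r0, r1, r2, r3} \ {r0, r1, r2}
{r3}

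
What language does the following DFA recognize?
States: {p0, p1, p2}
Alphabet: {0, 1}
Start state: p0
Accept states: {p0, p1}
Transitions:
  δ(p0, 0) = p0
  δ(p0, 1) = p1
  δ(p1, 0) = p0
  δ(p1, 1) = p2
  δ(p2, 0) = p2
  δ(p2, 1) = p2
Testing a few strings:
  '1' → accept
  '1010' → accept
  '1100' → reject
  '11' → reject
State roles: p0=last symbol not 1 (ok); p1=last symbol 1 (ok); p2=saw 11 (dead)
All binary strings with no two consecutive 1's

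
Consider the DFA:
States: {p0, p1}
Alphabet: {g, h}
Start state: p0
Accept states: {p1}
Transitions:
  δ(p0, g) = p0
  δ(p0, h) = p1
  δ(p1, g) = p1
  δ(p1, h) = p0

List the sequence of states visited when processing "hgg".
read 'h': p0 → p1
  read 'g': p1 → p1
  read 'g': p1 → p1
p0 -> p1 -> p1 -> p1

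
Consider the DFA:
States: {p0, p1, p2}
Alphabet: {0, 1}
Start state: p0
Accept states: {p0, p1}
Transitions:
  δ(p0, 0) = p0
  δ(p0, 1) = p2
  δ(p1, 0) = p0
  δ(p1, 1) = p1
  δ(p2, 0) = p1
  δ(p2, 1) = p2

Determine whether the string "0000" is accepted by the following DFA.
Processing string "0000":
  p0 --0--> p0
  p0 --0--> p0
  p0 --0--> p0
  p0 --0--> p0
Final state: p0
Accept states: {p0, p1}
Yes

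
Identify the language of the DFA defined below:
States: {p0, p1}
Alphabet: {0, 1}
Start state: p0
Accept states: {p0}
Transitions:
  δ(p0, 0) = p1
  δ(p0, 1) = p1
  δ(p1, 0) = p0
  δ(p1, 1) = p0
Testing a few strings:
  '10' → accept
  '1' → reject
  '111' → reject
  '0' → reject
State roles: p0=even length so far; p1=odd length so far
All binary strings of even length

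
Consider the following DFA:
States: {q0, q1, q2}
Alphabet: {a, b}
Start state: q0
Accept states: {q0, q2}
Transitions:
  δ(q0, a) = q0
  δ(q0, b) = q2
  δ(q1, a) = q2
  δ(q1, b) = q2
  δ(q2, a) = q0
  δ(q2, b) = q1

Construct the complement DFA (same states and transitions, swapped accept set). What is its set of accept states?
Complement accept states = All states \ Original accept states
= {q0, q1, q2} \ {q0, q2}
{q1}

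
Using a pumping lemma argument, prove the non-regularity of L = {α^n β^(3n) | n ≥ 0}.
Assume L is regular with pumping length p. Idea: pumping the α-block breaks the 1:3 ratio.
Choose s = α^p β^(3p) (length 4p ≥ p). By the pumping lemma, s = xyz with |xy| ≤ p, |y| > 0, so y = α^k with k ≥ 1. Then xy²z = α^(p+k) β^(3p). For this to be in L we would need 3p = 3(p+k), i.e. 3k = 0, contradicting k ≥ 1. So xy²z ∉ L.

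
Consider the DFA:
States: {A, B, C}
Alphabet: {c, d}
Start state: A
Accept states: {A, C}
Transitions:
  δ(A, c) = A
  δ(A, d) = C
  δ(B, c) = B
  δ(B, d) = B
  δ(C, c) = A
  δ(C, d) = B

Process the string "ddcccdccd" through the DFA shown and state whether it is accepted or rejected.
Processing string "ddcccdccd":
  A --d--> C
  C --d--> B
  B --c--> B
  B --c--> B
  B --c--> B
  B --d--> B
  B --c--> B
  B --c--> B
  B --d--> B
Final state: B
Accept states: {A, C}
No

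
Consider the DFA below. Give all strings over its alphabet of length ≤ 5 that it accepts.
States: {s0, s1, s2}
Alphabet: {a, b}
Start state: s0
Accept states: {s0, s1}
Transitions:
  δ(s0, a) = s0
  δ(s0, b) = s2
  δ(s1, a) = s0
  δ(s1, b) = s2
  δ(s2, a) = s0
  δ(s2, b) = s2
ε, a, aa, ba, aaa, aba, baa, bba, aaaa, aaba, abaa, abba, baaa, baba, bbaa, bbba, aaaaa, aaaba, aabaa, aabba, abaaa, ababa, abbaa, abbba, baaaa, baaba, babaa, babba, bbaaa, bbaba, bbbaa, bbbba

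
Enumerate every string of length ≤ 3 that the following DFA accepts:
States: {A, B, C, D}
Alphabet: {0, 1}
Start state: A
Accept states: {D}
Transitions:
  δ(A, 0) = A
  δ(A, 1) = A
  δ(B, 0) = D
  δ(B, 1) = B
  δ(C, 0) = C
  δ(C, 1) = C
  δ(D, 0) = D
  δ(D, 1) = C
None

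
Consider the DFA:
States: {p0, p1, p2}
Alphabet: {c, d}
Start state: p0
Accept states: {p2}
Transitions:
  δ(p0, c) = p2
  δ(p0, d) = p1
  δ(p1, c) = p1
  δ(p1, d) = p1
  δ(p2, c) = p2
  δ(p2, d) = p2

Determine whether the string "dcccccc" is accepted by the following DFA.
Processing string "dcccccc":
  p0 --d--> p1
  p1 --c--> p1
  p1 --c--> p1
  p1 --c--> p1
  p1 --c--> p1
  p1 --c--> p1
  p1 --c--> p1
Final state: p1
Accept states: {p2}
No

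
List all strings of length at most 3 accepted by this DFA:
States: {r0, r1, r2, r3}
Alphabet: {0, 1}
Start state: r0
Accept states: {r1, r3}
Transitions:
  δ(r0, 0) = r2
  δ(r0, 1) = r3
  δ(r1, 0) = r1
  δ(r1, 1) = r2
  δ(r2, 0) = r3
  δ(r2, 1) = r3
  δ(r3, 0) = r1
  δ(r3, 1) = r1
1, 00, 01, 10, 11, 000, 001, 010, 011, 100, 110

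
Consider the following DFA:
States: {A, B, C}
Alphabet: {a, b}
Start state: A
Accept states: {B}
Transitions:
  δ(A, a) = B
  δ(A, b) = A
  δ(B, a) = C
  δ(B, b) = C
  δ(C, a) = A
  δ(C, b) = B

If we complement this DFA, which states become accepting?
Complement accept states = All states \ Original accept states
= {A, B, C} \ {B}
{A, C}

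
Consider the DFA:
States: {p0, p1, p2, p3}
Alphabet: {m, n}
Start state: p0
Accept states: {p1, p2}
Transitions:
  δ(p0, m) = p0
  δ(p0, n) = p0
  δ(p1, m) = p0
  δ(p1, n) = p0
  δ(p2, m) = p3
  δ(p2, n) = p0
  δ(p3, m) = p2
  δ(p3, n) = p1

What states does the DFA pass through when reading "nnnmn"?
read 'n': p0 → p0
  read 'n': p0 → p0
  read 'n': p0 → p0
  read 'm': p0 → p0
  read 'n': p0 → p0
p0 -> p0 -> p0 -> p0 -> p0 -> p0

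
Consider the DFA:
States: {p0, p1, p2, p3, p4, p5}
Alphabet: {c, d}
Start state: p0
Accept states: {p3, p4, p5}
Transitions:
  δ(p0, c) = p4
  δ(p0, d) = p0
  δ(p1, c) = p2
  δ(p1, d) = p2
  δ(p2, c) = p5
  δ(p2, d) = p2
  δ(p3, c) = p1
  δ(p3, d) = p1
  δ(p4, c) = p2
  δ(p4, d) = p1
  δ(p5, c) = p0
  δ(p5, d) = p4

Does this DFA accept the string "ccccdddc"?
Processing string "ccccdddc":
  p0 --c--> p4
  p4 --c--> p2
  p2 --c--> p5
  p5 --c--> p0
  p0 --d--> p0
  p0 --d--> p0
  p0 --d--> p0
  p0 --c--> p4
Final state: p4
Accept states: {p3, p4, p5}
Yes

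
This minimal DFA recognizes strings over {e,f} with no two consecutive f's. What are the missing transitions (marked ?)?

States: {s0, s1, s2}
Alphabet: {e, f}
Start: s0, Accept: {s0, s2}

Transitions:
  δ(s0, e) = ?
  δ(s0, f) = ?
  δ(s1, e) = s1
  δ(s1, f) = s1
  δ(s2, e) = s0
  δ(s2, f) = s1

From the language and accept set, identify what each state tracks — s0: last symbol not f (ok); s1: saw ff (dead); s2: last symbol f (ok).
Each missing δ(q, a) is the state matching the new tracked value after reading a.
δ(s0, e) = s0; δ(s0, f) = s2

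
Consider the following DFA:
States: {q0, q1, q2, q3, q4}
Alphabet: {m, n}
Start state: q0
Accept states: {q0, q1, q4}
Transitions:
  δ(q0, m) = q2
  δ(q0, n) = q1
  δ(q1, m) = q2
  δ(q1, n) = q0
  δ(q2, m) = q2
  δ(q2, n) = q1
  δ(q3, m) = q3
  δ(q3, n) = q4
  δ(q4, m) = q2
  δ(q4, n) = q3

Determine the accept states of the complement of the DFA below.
Complement accept states = All states \ Original accept states
= {q0, q1, q2, q3, q4} \ {q0, q1, q4}
{q2, q3}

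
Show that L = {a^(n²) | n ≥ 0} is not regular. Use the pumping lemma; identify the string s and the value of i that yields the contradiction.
Assume L is regular with pumping length p. Idea: pumping adds a fixed amount, but gaps between consecutive squares grow.
Choose s = a^(p²) (length p² ≥ p). By the pumping lemma, s = xyz with |xy| ≤ p, |y| > 0, so |y| = k with 1 ≤ k ≤ p. Then |xy²z| = p²+k. Since p² < p²+k ≤ p²+p < (p+1)², the length p²+k lies strictly between consecutive squares, so it is not a perfect square and xy²z ∉ L.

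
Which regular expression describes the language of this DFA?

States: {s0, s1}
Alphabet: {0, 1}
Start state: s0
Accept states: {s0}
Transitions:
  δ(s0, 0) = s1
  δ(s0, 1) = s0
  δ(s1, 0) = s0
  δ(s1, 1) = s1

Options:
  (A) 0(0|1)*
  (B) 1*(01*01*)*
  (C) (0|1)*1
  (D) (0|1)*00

Check each option against the DFA on short strings; one disagreement eliminates an option:
  (A) 0(0|1)*: on ε the DFA stays in s0 and accepts (s0 ∈ Accept), but the regex does not match it → eliminate
  (B) 1*(01*01*)*: agrees with the DFA on every string of length ≤ 6
  (C) (0|1)*1: on ε the DFA stays in s0 and accepts (s0 ∈ Accept), but the regex does not match it → eliminate
  (D) (0|1)*00: on ε the DFA stays in s0 and accepts (s0 ∈ Accept), but the regex does not match it → eliminate
Only (B) is consistent with the DFA.
(B) 1*(01*01*)*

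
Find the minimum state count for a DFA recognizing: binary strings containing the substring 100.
By Myhill–Nerode, count the distinguishable equivalence classes: 4 classes — one per longest suffix of the input that is a prefix of '100' (lengths 0 through 2), plus an absorbing 'already seen 100' class.
4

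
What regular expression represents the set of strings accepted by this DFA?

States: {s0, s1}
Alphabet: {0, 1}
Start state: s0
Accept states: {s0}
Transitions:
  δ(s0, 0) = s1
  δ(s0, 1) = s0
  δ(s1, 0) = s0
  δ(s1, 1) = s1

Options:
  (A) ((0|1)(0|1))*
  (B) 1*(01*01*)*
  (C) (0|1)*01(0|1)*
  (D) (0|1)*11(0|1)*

Check each option against the DFA on short strings; one disagreement eliminates an option:
  (A) ((0|1)(0|1))*: on '1' the DFA goes s0 → s0 and accepts (s0 ∈ Accept), but the regex does not match it → eliminate
  (B) 1*(01*01*)*: agrees with the DFA on every string of length ≤ 6
  (C) (0|1)*01(0|1)*: on ε the DFA stays in s0 and accepts (s0 ∈ Accept), but the regex does not match it → eliminate
  (D) (0|1)*11(0|1)*: on ε the DFA stays in s0 and accepts (s0 ∈ Accept), but the regex does not match it → eliminate
Only (B) is consistent with the DFA.
(B) 1*(01*01*)*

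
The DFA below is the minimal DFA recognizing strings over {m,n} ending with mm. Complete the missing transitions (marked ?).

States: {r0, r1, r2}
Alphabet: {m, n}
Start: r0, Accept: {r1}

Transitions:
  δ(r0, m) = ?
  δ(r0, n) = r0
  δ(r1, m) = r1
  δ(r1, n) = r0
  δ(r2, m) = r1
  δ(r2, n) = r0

From the language and accept set, identify what each state tracks — r0: last symbol not m; r1: two trailing m's; r2: one trailing m.
Each missing δ(q, a) is the state matching the new tracked value after reading a.
δ(r0, m) = r2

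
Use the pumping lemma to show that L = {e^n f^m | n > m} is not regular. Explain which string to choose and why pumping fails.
Assume L is regular with pumping length p. Idea: pumping down the e-block drops the e-count to at most the f-count.
Choose s = e^(p+1) f^p ∈ L (|s| = 2p+1 ≥ p). By the pumping lemma, s = xyz with |xy| ≤ p, |y| > 0, so y = e^k with k ≥ 1. Take i = 0: xz = e^(p+1−k) f^p. Since k ≥ 1, p+1−k ≤ p, so the number of e's is no longer strictly greater than the number of f's, hence xz ∉ L.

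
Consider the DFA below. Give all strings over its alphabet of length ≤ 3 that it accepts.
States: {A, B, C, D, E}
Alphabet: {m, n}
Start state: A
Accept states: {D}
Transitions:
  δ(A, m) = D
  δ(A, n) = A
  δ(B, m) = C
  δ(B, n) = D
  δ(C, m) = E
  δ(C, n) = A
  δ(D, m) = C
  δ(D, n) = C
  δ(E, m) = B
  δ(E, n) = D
m, nm, nnm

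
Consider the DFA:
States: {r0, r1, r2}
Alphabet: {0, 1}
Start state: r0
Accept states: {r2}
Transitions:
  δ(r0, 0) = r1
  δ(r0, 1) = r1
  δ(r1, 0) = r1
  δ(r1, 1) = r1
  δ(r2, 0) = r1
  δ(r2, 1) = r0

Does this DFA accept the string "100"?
Processing string "100":
  r0 --1--> r1
  r1 --0--> r1
  r1 --0--> r1
Final state: r1
Accept states: {r2}
No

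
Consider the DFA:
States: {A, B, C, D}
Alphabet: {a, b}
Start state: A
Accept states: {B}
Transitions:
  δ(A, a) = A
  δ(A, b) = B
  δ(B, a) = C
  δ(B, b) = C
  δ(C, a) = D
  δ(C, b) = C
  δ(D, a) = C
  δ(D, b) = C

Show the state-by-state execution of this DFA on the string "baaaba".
read 'b': A → B
  read 'a': B → C
  read 'a': C → D
  read 'a': D → C
  read 'b': C → C
  read 'a': C → D
A -> B -> C -> D -> C -> C -> D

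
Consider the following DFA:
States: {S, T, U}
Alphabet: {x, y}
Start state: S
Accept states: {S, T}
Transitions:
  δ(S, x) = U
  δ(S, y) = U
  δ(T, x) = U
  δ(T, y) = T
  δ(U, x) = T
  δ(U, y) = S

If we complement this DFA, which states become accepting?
Complement accept states = All states \ Original accept states
= {S, T, U} \ {S, T}
{U}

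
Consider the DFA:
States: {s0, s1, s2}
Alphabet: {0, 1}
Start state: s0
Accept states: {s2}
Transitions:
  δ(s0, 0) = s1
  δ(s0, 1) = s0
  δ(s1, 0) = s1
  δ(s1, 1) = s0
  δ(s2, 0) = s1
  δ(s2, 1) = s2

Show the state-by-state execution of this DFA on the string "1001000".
read '1': s0 → s0
  read '0': s0 → s1
  read '0': s1 → s1
  read '1': s1 → s0
  read '0': s0 → s1
  read '0': s1 → s1
  read '0': s1 → s1
s0 -> s0 -> s1 -> s1 -> s0 -> s1 -> s1 -> s1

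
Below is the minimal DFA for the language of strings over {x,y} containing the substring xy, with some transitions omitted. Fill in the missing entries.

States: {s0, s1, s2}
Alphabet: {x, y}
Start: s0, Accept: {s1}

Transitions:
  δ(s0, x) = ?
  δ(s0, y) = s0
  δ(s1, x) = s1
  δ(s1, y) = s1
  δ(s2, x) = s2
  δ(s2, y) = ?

From the language and accept set, identify what each state tracks — s0: no x seen yet; s1: substring xy seen; s2: seen a x, waiting for y.
Each missing δ(q, a) is the state matching the new tracked value after reading a.
δ(s0, x) = s2; δ(s2, y) = s1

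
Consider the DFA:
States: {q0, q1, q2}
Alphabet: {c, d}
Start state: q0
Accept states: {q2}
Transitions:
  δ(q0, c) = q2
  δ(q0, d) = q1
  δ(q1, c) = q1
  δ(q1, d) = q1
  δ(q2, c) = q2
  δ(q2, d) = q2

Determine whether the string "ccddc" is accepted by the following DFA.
Processing string "ccddc":
  q0 --c--> q2
  q2 --c--> q2
  q2 --d--> q2
  q2 --d--> q2
  q2 --c--> q2
Final state: q2
Accept states: {q2}
Yes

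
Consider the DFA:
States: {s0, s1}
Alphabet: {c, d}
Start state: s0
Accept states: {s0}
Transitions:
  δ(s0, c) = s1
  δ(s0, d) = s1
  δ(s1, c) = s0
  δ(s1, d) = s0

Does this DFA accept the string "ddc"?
Processing string "ddc":
  s0 --d--> s1
  s1 --d--> s0
  s0 --c--> s1
Final state: s1
Accept states: {s0}
No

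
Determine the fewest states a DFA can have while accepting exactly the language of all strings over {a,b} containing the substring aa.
By Myhill–Nerode, count the distinguishable equivalence classes: 3 classes — one per longest suffix of the input that is a prefix of 'aa' (lengths 0 through 1), plus an absorbing 'already seen aa' class.
3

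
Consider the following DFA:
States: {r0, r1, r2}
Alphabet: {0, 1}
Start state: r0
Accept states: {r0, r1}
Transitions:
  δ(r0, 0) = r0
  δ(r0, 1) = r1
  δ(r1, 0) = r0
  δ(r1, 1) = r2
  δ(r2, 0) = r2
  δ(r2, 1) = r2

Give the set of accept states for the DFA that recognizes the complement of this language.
Complement accept states = All states \ Original accept states
= {r0, r1, r2} \ {r0, r1}
{r2}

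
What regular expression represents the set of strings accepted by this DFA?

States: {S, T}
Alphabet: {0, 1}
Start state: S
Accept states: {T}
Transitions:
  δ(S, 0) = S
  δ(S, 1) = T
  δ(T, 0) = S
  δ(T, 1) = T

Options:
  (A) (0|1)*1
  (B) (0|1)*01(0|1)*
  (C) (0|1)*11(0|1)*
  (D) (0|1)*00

Check each option against the DFA on short strings; one disagreement eliminates an option:
  (A) (0|1)*1: agrees with the DFA on every string of length ≤ 6
  (B) (0|1)*01(0|1)*: on '1' the DFA goes S → T and accepts (T ∈ Accept), but the regex does not match it → eliminate
  (C) (0|1)*11(0|1)*: on '1' the DFA goes S → T and accepts (T ∈ Accept), but the regex does not match it → eliminate
  (D) (0|1)*00: on '1' the DFA goes S → T and accepts (T ∈ Accept), but the regex does not match it → eliminate
Only (A) is consistent with the DFA.
(A) (0|1)*1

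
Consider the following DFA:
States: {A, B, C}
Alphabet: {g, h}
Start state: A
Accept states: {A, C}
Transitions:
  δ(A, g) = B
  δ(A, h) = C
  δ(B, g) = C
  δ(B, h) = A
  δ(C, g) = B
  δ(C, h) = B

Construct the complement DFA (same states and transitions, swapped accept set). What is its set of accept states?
Complement accept states = All states \ Original accept states
= {A, B, C} \ {A, C}
{B}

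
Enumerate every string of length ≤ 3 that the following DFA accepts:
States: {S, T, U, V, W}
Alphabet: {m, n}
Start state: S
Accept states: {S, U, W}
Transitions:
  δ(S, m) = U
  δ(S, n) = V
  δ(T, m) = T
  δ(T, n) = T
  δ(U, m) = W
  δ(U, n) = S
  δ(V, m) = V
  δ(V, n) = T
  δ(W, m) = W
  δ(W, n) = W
ε, m, mm, mn, mmm, mmn, mnm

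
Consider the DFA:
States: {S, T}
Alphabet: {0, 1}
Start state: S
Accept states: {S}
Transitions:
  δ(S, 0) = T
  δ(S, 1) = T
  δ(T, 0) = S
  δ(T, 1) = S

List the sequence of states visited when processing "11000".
read '1': S → T
  read '1': T → S
  read '0': S → T
  read '0': T → S
  read '0': S → T
S -> T -> S -> T -> S -> T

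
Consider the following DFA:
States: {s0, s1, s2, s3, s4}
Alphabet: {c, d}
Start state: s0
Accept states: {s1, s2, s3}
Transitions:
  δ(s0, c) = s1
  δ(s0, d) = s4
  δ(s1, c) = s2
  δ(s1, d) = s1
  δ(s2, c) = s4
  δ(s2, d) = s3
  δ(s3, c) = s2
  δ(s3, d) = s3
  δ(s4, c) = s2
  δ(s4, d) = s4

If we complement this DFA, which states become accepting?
Complement accept states = All states \ Original accept states
= {s0, s1, s2, s3, s4} \ {s1, s2, s3}
{s0, s4}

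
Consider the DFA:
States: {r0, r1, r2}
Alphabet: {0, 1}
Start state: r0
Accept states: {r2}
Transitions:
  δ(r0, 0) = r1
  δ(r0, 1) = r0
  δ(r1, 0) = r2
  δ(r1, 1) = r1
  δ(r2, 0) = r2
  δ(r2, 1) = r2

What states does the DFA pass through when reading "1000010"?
read '1': r0 → r0
  read '0': r0 → r1
  read '0': r1 → r2
  read '0': r2 → r2
  read '0': r2 → r2
  read '1': r2 → r2
  read '0': r2 → r2
r0 -> r0 -> r1 -> r2 -> r2 -> r2 -> r2 -> r2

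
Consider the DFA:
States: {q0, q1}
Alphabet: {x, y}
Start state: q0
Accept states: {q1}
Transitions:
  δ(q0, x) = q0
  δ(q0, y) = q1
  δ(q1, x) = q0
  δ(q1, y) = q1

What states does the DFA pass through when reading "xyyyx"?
read 'x': q0 → q0
  read 'y': q0 → q1
  read 'y': q1 → q1
  read 'y': q1 → q1
  read 'x': q1 → q0
q0 -> q0 -> q1 -> q1 -> q1 -> q0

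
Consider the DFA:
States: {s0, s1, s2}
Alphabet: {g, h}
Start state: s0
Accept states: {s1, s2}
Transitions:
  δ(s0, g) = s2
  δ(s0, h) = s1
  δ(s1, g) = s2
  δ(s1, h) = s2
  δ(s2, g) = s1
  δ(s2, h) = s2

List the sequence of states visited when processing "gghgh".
read 'g': s0 → s2
  read 'g': s2 → s1
  read 'h': s1 → s2
  read 'g': s2 → s1
  read 'h': s1 → s2
s0 -> s2 -> s1 -> s2 -> s1 -> s2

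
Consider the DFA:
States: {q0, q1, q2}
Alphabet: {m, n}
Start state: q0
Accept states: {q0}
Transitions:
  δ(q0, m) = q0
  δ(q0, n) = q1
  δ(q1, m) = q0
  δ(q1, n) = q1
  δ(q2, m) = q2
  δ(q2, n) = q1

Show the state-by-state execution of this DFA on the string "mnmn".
read 'm': q0 → q0
  read 'n': q0 → q1
  read 'm': q1 → q0
  read 'n': q0 → q1
q0 -> q0 -> q1 -> q0 -> q1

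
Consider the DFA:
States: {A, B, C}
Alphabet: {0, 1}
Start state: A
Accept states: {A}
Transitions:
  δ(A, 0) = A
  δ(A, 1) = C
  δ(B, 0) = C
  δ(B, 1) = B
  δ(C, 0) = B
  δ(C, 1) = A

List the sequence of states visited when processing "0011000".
read '0': A → A
  read '0': A → A
  read '1': A → C
  read '1': C → A
  read '0': A → A
  read '0': A → A
  read '0': A → A
A -> A -> A -> C -> A -> A -> A -> A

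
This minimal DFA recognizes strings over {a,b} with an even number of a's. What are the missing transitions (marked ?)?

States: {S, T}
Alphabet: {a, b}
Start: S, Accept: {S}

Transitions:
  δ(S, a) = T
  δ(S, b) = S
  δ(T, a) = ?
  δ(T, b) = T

From the language and accept set, identify what each state tracks — S: even number of a's so far; T: odd number of a's so far.
Each missing δ(q, a) is the state matching the new tracked value after reading a.
δ(T, a) = S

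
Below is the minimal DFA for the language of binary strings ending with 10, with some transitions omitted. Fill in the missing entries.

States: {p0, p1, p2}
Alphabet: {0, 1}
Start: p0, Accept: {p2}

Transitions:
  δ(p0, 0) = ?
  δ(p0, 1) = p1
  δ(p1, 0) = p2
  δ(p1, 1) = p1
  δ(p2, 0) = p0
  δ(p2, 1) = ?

From the language and accept set, identify what each state tracks — p0: no suffix match; p1: one trailing 1; p2: suffix is 10.
Each missing δ(q, a) is the state matching the new tracked value after reading a.
δ(p0, 0) = p0; δ(p2, 1) = p1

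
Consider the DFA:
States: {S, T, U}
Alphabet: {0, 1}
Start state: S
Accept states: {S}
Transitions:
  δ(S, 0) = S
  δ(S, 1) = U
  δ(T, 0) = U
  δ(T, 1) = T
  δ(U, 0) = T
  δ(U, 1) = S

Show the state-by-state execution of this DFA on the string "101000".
read '1': S → U
  read '0': U → T
  read '1': T → T
  read '0': T → U
  read '0': U → T
  read '0': T → U
S -> U -> T -> T -> U -> T -> U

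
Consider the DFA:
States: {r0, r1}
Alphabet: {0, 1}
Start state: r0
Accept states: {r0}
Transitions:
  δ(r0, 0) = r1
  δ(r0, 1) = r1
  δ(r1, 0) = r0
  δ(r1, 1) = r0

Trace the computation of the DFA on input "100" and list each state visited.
read '1': r0 → r1
  read '0': r1 → r0
  read '0': r0 → r1
r0 -> r1 -> r0 -> r1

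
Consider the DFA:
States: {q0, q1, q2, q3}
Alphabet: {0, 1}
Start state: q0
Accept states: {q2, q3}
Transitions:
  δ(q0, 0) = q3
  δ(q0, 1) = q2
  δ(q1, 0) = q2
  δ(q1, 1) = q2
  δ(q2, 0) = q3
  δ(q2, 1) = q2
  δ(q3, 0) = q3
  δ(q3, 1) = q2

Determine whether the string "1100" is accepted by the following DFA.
Processing string "1100":
  q0 --1--> q2
  q2 --1--> q2
  q2 --0--> q3
  q3 --0--> q3
Final state: q3
Accept states: {q2, q3}
Yes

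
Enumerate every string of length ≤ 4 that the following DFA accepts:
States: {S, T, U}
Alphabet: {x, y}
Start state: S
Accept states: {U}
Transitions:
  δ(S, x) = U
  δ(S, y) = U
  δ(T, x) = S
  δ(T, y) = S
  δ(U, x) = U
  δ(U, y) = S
x, y, xx, yx, xxx, xyx, xyy, yxx, yyx, yyy, xxxx, xxyx, xxyy, xyxx, xyyx, yxxx, yxyx, yxyy, yyxx, yyyx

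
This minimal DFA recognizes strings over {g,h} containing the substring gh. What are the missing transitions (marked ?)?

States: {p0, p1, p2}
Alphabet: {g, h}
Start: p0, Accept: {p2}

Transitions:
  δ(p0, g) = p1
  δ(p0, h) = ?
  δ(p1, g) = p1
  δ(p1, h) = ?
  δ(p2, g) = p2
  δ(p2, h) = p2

From the language and accept set, identify what each state tracks — p0: no g seen yet; p1: seen a g, waiting for h; p2: substring gh seen.
Each missing δ(q, a) is the state matching the new tracked value after reading a.
δ(p0, h) = p0; δ(p1, h) = p2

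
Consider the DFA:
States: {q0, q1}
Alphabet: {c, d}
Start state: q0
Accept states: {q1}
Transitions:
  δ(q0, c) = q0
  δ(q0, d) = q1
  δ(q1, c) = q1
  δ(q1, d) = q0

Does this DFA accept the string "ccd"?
Processing string "ccd":
  q0 --c--> q0
  q0 --c--> q0
  q0 --d--> q1
Final state: q1
Accept states: {q1}
Yes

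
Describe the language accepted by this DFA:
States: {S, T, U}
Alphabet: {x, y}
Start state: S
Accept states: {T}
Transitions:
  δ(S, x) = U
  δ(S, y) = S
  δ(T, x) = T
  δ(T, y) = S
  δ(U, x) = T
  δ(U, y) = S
Testing a few strings:
  'xy' → reject
  'yy' → reject
  'x' → reject
  'yx' → reject
State roles: S=last symbol not x; T=two trailing x's; U=one trailing x
All strings over {x,y} ending with xx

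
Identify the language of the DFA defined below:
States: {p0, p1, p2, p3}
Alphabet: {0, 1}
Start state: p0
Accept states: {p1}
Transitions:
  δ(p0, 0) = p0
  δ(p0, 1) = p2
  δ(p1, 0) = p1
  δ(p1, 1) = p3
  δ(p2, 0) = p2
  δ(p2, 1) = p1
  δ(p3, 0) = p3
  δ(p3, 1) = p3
Testing a few strings:
  '1' → reject
  '1000' → reject
  '110' → accept
  '011' → accept
State roles: p0=zero 1's; p1=two 1's; p2=one 1; p3=≥ three 1's (dead)
All binary strings containing exactly two 1's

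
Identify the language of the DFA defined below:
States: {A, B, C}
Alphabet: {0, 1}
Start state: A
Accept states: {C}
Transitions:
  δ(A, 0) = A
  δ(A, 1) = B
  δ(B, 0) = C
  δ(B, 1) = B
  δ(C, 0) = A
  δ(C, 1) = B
Testing a few strings:
  '100' → reject
  '1001' → reject
  '01' → reject
  '011' → reject
State roles: A=no suffix match; B=one trailing 1; C=suffix is 10
All binary strings ending with 10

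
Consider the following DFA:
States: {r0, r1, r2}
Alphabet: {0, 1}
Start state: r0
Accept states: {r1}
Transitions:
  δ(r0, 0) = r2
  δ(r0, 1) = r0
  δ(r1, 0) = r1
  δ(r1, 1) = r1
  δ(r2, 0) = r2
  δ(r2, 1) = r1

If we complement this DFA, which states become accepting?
Complement accept states = All states \ Original accept states
= {r0, r1, r2} \ {r1}
{r0, r2}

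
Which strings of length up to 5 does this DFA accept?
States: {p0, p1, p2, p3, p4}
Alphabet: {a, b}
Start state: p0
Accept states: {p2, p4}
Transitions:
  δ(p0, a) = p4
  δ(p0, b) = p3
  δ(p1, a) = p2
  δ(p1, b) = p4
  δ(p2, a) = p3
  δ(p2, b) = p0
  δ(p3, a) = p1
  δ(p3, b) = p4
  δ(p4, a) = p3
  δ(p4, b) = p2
a, ab, bb, aab, baa, bab, bbb, aaaa, aaab, aabb, abab, abba, babb, bbab, aaabb, aabab, abaaa, abaab, ababb, abbab, abbbb, baaab, baaba, babab, bbaaa, bbaab, bbabb, bbbab, bbbba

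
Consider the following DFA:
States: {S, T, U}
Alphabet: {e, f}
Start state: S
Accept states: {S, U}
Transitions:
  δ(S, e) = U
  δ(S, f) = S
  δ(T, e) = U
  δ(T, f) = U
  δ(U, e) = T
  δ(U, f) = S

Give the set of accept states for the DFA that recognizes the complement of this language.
Complement accept states = All states \ Original accept states
= {S, T, U} \ {S, U}
{T}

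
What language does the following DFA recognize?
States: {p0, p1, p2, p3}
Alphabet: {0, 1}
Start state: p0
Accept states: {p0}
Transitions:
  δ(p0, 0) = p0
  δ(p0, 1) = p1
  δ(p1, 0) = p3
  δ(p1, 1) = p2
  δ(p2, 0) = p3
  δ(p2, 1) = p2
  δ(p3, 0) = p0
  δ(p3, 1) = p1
Testing a few strings:
  '0' → accept
  '0101' → reject
  '001' → reject
  '011' → reject
State roles: p0=value ≡ 0 (mod 4); p1=value ≡ 1 (mod 4); p2=value ≡ 3 (mod 4); p3=value ≡ 2 (mod 4)
All binary strings representing a multiple of 4 (read in base 2; leading zeros allowed and ε counts as 0)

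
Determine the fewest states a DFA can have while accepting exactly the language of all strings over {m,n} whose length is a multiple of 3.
By Myhill–Nerode, count the distinguishable equivalence classes: three classes — length mod 3.
3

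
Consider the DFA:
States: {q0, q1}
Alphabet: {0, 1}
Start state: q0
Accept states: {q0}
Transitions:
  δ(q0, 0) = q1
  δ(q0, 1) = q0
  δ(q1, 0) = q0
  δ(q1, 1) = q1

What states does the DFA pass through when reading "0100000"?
read '0': q0 → q1
  read '1': q1 → q1
  read '0': q1 → q0
  read '0': q0 → q1
  read '0': q1 → q0
  read '0': q0 → q1
  read '0': q1 → q0
q0 -> q1 -> q1 -> q0 -> q1 -> q0 -> q1 -> q0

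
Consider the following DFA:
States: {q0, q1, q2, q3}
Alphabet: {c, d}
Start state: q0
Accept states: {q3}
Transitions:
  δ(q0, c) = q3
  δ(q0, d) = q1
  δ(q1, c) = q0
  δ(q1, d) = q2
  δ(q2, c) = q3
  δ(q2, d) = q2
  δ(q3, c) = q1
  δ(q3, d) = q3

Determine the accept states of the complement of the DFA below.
Complement accept states = All states \ Original accept states
= {q0, q1, q2, q3} \ {q3}
{q0, q1, q2}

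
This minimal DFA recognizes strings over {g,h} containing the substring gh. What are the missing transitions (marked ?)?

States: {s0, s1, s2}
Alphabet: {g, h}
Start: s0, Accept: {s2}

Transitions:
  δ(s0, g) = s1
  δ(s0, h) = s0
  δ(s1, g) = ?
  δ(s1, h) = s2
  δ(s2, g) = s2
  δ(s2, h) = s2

From the language and accept set, identify what each state tracks — s0: no g seen yet; s1: seen a g, waiting for h; s2: substring gh seen.
Each missing δ(q, a) is the state matching the new tracked value after reading a.
δ(s1, g) = s1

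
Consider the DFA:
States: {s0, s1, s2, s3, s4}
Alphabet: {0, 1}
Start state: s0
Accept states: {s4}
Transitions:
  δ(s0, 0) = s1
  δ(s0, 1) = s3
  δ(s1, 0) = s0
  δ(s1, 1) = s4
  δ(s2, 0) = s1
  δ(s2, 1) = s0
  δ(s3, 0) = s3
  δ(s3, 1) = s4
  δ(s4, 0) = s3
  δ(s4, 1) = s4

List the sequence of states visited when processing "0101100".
read '0': s0 → s1
  read '1': s1 → s4
  read '0': s4 → s3
  read '1': s3 → s4
  read '1': s4 → s4
  read '0': s4 → s3
  read '0': s3 → s3
s0 -> s1 -> s4 -> s3 -> s4 -> s4 -> s3 -> s3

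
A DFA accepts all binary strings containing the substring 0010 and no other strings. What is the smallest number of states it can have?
By Myhill–Nerode, count the distinguishable equivalence classes: 5 classes — one per longest suffix of the input that is a prefix of '0010' (lengths 0 through 3), plus an absorbing 'already seen 0010' class.
5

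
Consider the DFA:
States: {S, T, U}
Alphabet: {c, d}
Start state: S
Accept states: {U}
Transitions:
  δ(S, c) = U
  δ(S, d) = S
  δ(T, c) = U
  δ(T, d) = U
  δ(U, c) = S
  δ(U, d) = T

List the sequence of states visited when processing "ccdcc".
read 'c': S → U
  read 'c': U → S
  read 'd': S → S
  read 'c': S → U
  read 'c': U → S
S -> U -> S -> S -> U -> S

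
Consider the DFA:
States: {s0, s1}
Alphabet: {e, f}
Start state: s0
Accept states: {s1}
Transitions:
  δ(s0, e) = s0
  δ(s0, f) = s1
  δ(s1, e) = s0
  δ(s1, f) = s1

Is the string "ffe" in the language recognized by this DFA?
Processing string "ffe":
  s0 --f--> s1
  s1 --f--> s1
  s1 --e--> s0
Final state: s0
Accept states: {s1}
No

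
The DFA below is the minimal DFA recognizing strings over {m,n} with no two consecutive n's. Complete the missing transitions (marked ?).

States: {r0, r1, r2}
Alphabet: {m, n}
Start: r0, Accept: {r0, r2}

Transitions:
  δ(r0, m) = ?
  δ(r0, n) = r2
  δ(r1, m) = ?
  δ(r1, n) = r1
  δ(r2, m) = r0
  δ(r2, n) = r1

From the language and accept set, identify what each state tracks — r0: last symbol not n (ok); r1: saw nn (dead); r2: last symbol n (ok).
Each missing δ(q, a) is the state matching the new tracked value after reading a.
δ(r0, m) = r0; δ(r1, m) = r1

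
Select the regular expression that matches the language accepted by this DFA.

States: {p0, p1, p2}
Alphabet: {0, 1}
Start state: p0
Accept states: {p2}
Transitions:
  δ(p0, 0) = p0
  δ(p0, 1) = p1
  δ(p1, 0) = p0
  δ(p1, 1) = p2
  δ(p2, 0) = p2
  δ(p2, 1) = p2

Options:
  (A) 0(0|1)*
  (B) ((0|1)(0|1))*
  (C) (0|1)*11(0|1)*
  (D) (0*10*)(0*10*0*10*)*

Check each option against the DFA on short strings; one disagreement eliminates an option:
  (A) 0(0|1)*: on '0' the DFA goes p0 → p0 and rejects (p0 ∉ Accept), but the regex matches it → eliminate
  (B) ((0|1)(0|1))*: on ε the DFA stays in p0 and rejects (p0 ∉ Accept), but the regex matches it → eliminate
  (C) (0|1)*11(0|1)*: agrees with the DFA on every string of length ≤ 6
  (D) (0*10*)(0*10*0*10*)*: on '1' the DFA goes p0 → p1 and rejects (p1 ∉ Accept), but the regex matches it → eliminate
Only (C) is consistent with the DFA.
(C) (0|1)*11(0|1)*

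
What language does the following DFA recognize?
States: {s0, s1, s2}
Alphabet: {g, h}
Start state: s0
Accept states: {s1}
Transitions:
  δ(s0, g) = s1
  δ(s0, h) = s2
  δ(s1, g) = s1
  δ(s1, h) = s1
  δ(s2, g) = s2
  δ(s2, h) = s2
Testing a few strings:
  'h' → reject
  'ghg' → accept
  'hgg' → reject
  'g' → accept
State roles: s0=no input read; s1=started with g; s2=started with h (dead)
All strings over {g,h} starting with g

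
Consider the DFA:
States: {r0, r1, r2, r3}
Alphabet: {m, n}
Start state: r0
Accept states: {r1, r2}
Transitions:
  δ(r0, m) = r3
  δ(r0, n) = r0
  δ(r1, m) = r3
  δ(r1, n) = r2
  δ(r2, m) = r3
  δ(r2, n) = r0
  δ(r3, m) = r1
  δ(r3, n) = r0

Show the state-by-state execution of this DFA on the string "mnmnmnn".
read 'm': r0 → r3
  read 'n': r3 → r0
  read 'm': r0 → r3
  read 'n': r3 → r0
  read 'm': r0 → r3
  read 'n': r3 → r0
  read 'n': r0 → r0
r0 -> r3 -> r0 -> r3 -> r0 -> r3 -> r0 -> r0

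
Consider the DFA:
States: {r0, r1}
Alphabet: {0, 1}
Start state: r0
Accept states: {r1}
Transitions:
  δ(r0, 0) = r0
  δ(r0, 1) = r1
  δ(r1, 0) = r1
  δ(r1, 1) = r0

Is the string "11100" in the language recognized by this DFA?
Processing string "11100":
  r0 --1--> r1
  r1 --1--> r0
  r0 --1--> r1
  r1 --0--> r1
  r1 --0--> r1
Final state: r1
Accept states: {r1}
Yes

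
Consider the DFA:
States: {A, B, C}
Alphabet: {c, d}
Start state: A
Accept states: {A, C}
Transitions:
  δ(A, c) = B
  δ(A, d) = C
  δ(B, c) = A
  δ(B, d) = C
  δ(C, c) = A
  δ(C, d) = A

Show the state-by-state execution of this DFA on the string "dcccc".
read 'd': A → C
  read 'c': C → A
  read 'c': A → B
  read 'c': B → A
  read 'c': A → B
A -> C -> A -> B -> A -> B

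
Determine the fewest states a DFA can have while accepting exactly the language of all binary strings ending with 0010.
By Myhill–Nerode, count the distinguishable equivalence classes: 5 classes — one per longest suffix of the input that is a prefix of '0010' (lengths 0 through 4); only the length-4 class is accepting.
5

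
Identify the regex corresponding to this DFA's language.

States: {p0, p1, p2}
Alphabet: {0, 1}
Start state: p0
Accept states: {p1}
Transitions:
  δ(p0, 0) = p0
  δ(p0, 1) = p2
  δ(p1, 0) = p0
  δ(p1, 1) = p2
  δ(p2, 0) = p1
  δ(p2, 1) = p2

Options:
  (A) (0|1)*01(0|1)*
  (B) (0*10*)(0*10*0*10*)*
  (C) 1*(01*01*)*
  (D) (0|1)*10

Check each option against the DFA on short strings; one disagreement eliminates an option:
  (A) (0|1)*01(0|1)*: on '01' the DFA goes p0 → p0 → p2 and rejects (p2 ∉ Accept), but the regex matches it → eliminate
  (B) (0*10*)(0*10*0*10*)*: on '1' the DFA goes p0 → p2 and rejects (p2 ∉ Accept), but the regex matches it → eliminate
  (C) 1*(01*01*)*: on ε the DFA stays in p0 and rejects (p0 ∉ Accept), but the regex matches it → eliminate
  (D) (0|1)*10: agrees with the DFA on every string of length ≤ 6
Only (D) is consistent with the DFA.
(D) (0|1)*10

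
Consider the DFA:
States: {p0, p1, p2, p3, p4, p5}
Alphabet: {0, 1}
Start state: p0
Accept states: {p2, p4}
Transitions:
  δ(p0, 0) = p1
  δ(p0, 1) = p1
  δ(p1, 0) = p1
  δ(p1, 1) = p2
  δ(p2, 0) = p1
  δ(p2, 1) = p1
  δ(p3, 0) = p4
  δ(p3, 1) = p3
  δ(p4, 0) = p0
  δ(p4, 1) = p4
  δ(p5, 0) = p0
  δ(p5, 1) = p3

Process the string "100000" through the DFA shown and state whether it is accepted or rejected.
Processing string "100000":
  p0 --1--> p1
  p1 --0--> p1
  p1 --0--> p1
  p1 --0--> p1
  p1 --0--> p1
  p1 --0--> p1
Final state: p1
Accept states: {p2, p4}
No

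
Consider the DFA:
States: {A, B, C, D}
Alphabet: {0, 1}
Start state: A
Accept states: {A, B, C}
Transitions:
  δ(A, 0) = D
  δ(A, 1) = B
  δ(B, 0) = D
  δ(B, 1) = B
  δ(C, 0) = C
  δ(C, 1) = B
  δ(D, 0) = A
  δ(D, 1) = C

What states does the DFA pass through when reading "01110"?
read '0': A → D
  read '1': D → C
  read '1': C → B
  read '1': B → B
  read '0': B → D
A -> D -> C -> B -> B -> D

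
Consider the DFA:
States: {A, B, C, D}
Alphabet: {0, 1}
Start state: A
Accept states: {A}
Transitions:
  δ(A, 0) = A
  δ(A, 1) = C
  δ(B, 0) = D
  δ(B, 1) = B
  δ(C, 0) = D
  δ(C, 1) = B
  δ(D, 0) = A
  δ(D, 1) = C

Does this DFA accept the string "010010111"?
Processing string "010010111":
  A --0--> A
  A --1--> C
  C --0--> D
  D --0--> A
  A --1--> C
  C --0--> D
  D --1--> C
  C --1--> B
  B --1--> B
Final state: B
Accept states: {A}
No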